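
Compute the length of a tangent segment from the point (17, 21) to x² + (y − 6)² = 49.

√465

With centre O = (0, 6), |OP|² = 514 and r² = 49.
By the tangent–radius right angle, tangent length = √(|PO|² − r²) = √465.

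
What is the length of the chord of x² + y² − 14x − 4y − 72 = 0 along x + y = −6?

5√2

Centre (7, 2), r² = 125. Perpendicular distance d from centre to line = |15| / √2 = 15/√2.
Chord = 2√(r² − d²) = 2·√(25/2) = 5√2.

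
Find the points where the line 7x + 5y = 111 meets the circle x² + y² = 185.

Express y = (111 − 7x)/5 and substitute into the circle:
74x² − 1554x + 7696 = 0  ⟹  x² − 21x + 104 = 0
x = 13 or x = 8, giving (13, 4) and (8, 11).

(8, 11) and (13, 4)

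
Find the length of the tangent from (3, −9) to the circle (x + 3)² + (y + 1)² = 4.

Centre (−3, −1), r² = 4. |PO|² = (6)² + (−8)² = 100.
The tangent meets the radius at right angles, so tangent² = |PO|² − r² = 100 − 4 = 96.

4√6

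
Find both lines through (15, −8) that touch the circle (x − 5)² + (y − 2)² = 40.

3x + y = 37 and x + 3y = −9

Let a tangent through (15, −8) have slope m. Its distance from (5, 2) must equal 2√10:
(−10m − (10))² = 40(m² + 1)
3m² + 10m + 3 = 0, so m = −3 or m = −1/3.
With m = −3: 3x + y = 37. With m = −1/3: x + 3y = −9.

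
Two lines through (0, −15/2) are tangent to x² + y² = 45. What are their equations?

A line y − (−15/2) = m(x − (0)) is tangent when its distance from (0, 0) is 3√5:
[m·(0) − (15/2)]² = 45(m² + 1)
4m² − 1 = 0, so m = −1/2 or m = 1/2.
With m = −1/2: x + 2y = −15. With m = 1/2: x − 2y = 15.

x + 2y = −15 and x − 2y = 15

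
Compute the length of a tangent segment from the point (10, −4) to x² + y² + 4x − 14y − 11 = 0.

Centre (−2, 7), r² = 64. |PO|² = (12)² + (−11)² = 265.
Power of the point: PT² = |PO|² − r² = 201, so PT = √201.

√201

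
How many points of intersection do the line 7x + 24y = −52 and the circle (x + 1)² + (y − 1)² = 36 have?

2

Substituting the line into the circle gives 625x² + 2216x − 14384 = 0.
Δ = 4910656 − (−35960000) = 40870656.
Two real roots: the line is a secant.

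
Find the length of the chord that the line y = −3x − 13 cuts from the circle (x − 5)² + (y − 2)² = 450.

12√10

Express y = −3x − 13 and substitute into the circle:
10x² + 80x − 200 = 0  ⟹  x² + 8x − 20 = 0
x = 2 or x = −10, giving (2, −19) and (−10, 17).
|(2, −19) − (−10, 17)| = √((12)² + (−36)²) = 12√10.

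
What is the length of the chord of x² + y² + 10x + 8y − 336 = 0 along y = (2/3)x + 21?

4√13

Substitute y = (63 + 2x)/3:
13x² + 390x + 2457 = 0  ⟹  x² + 30x + 189 = 0
x = −9 or x = −21, giving (−9, 15) and (−21, 7).
Chord length = distance between (−9, 15) and (−21, 7) = √208 = 4√13.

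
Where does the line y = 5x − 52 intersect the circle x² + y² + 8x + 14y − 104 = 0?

Substitute y = 5x − 52:
26x² − 442x + 1872 = 0  ⟹  x² − 17x + 72 = 0
x = 9 or x = 8, giving (9, −7) and (8, −12).

(8, −12) and (9, −7)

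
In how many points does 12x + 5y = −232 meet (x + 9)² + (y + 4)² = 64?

Substituting the line into the circle gives 169x² + 5538x + 45369 = 0.
Δ = 30669444 − 30669444 = 0.
A repeated root: the line is tangent.

1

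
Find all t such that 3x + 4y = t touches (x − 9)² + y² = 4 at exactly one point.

t = 17 or t = 37

For a tangent, require d(centre, line) = r = 2.
|3·9 + 4·0 − t| / √25 = 2
|t − (27)| = 2·5, so t = 37 or t = 17.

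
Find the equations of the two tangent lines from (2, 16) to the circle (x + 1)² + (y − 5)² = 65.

A line y − (16) = m(x − (2)) is tangent when its distance from (−1, 5) is √65:
(−3m − (−11))² = 65(m² + 1)
28m² + 33m − 28 = 0, so m = −7/4 or m = 4/7.
Through (2, 16) these give 7x + 4y = 78 and 4x − 7y = −104.

7x + 4y = 78 and 4x − 7y = −104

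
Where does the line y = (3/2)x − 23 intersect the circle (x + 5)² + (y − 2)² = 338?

Substitute y = (−46 + 3x)/2:
13x² − 260x + 1248 = 0  ⟹  x² − 20x + 96 = 0
x = 12 or x = 8, giving (12, −5) and (8, −11).

(8, −11) and (12, −5)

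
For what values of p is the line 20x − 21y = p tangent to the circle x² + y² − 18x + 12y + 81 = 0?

p = 132 or p = 480

Tangency holds when the distance from the centre (9, −6) to the line equals the radius 6:
|20·9 − 21·(−6) − p| / √841 = 6
|p − (306)| = 6·29, so p = 480 or p = 132.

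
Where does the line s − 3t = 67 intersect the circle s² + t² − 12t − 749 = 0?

From the line, t = (−67 + s)/3. Substituting:
10s² − 170s + 160 = 0  ⟹  s² − 17s + 16 = 0
s = 16 or s = 1, giving (16, −17) and (1, −22).

(1, −22) and (16, −17)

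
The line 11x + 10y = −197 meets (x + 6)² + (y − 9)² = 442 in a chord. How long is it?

From the line, y = (−197 − 11x)/10. Substituting:
221x² + 7514x + 41769 = 0  ⟹  x² + 34x + 189 = 0
x = −7 or x = −27, giving (−7, −12) and (−27, 10).
Chord length = distance between (−7, −12) and (−27, 10) = √884 = 2√221.

2√221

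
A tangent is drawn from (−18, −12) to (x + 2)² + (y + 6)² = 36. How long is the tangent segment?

16

Centre (−2, −6), r² = 36. |PO|² = (−16)² + (−6)² = 292.
The tangent meets the radius at right angles, so tangent² = |PO|² − r² = 292 − 36 = 256.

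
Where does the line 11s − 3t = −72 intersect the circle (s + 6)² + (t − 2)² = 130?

Express t = (72 + 11s)/3 and substitute into the circle:
130s² + 1560s + 3510 = 0  ⟹  s² + 12s + 27 = 0
s = −3 or s = −9, giving (−3, 13) and (−9, −9).

(−9, −9) and (−3, 13)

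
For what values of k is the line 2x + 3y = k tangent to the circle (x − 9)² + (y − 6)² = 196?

For a tangent, require d(centre, line) = r = 14.
|2·9 + 3·6 − k| / √13 = 14
|k − (36)| = 14√13.

k = 36 ± 14√13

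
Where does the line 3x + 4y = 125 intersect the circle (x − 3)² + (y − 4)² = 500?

(7, 26) and (23, 14)

Express y = (125 − 3x)/4 and substitute into the circle:
25x² − 750x + 4025 = 0  ⟹  x² − 30x + 161 = 0
x = 23 or x = 7, giving (23, 14) and (7, 26).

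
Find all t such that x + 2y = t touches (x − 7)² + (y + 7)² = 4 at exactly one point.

The line touches the circle iff its distance from (7, −7) is 2:
|1·7 + 2·(−7) − t| / √5 = 2
|t − (−7)| = 2√5.

t = −7 ± 2√5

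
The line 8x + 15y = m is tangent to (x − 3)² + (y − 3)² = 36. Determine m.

m = −33 or m = 171

Tangency holds when the distance from the centre (3, 3) to the line equals the radius 6:
|8·3 + 15·3 − m| / √289 = 6
|m − (69)| = 6·17, so m = 171 or m = −33.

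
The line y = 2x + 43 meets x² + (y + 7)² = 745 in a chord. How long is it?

14√5

The distance from (0, −7) to the line is 50/√5, and r² = 745.
Half the chord is √(r² − d²) = √(245), so the full chord is 14√5.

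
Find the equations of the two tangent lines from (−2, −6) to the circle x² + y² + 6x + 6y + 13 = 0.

A line y − (−6) = m(x − (−2)) is tangent when its distance from (−3, −3) is √5:
[m·(−1) − (3)]² = 5(m² + 1)
2m² − 3m − 2 = 0, so m = 2 or m = −1/2.
Through (−2, −6) these give 2x − y = 2 and x + 2y = −14.

2x − y = 2 and x + 2y = −14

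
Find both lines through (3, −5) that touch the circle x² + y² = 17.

4x − y = 17 and x + 4y = −17

A line y − (−5) = m(x − (3)) is tangent when its distance from (0, 0) is √17:
[m·(−3) − (5)]² = 17(m² + 1)
4m² − 15m − 4 = 0, so m = 4 or m = −1/4.
Through (3, −5) these give 4x − y = 17 and x + 4y = −17.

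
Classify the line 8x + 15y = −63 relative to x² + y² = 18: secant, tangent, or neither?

secant

Substituting the line into the circle gives 289x² + 1008x − 81 = 0.
Discriminant = (1008)² − 4·289·(−81) = 1109700 > 0.
Two real roots: the line is a secant.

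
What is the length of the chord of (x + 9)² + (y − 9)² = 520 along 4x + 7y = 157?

Express y = (157 − 4x)/7 and substitute into the circle:
65x² + 130x − 12675 = 0  ⟹  x² + 2x − 195 = 0
x = 13 or x = −15, giving (13, 15) and (−15, 31).
Chord length = distance between (13, 15) and (−15, 31) = √1040 = 4√65.

4√65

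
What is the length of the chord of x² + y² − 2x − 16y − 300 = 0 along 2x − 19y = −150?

The distance from (1, 8) to the line is 0/√365, and r² = 365.
Chord = 2√(r² − d²) = 2·√(365) = 2√365.

2√365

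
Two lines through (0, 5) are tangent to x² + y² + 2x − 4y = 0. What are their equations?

Let a tangent through (0, 5) have slope m. Its distance from (−1, 2) must equal √5:
(−1m − (−3))² = 5(m² + 1)
2m² + 3m − 2 = 0, so m = 1/2 or m = −2.
With m = 1/2: x − 2y = −10. With m = −2: 2x + y = 5.

x − 2y = −10 and 2x + y = 5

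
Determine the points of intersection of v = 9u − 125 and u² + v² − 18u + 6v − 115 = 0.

(12, −17) and (15, 10)

From the line, v = 9u − 125. Substituting:
82u² − 2214u + 14760 = 0  ⟹  u² − 27u + 180 = 0
u = 15 or u = 12, giving (15, 10) and (12, −17).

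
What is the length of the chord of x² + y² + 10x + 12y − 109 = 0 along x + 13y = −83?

From the line, y = (−83 − x)/13. Substituting:
170x² + 1700x − 24480 = 0  ⟹  x² + 10x − 144 = 0
x = 8 or x = −18, giving (8, −7) and (−18, −5).
|(8, −7) − (−18, −5)| = √((26)² + (−2)²) = 2√170.

2√170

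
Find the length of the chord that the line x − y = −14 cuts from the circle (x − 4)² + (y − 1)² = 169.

7√2

Centre (4, 1), r² = 169. Perpendicular distance d from centre to line = |17| / √2 = 17/√2.
Half the chord is √(r² − d²) = √(49/2), so the full chord is 7√2.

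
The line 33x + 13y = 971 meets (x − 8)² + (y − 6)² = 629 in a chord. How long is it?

√1258

From the line, y = (971 − 33x)/13. Substituting:
1258x² − 61642x + 701964 = 0  ⟹  x² − 49x + 558 = 0
x = 31 or x = 18, giving (31, −4) and (18, 29).
Chord length = distance between (31, −4) and (18, 29) = √1258 = √1258.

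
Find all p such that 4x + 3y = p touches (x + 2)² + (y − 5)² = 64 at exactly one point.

The line touches the circle iff its distance from (−2, 5) is 8:
|4·(−2) + 3·5 − p| / √25 = 8
|p − (7)| = 8·5, so p = 47 or p = −33.

p = −33 or p = 47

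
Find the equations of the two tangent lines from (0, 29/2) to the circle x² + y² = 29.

5x + 2y = 29 and 5x − 2y = −29

Write the tangent as mx − y + (29/2 − m·(0)) = 0 and set its distance from the centre to √29:
[m·(0) − (−29/2)]² = 29(m² + 1)
4m² − 25 = 0, so m = −5/2 or m = 5/2.
With m = −5/2: 5x + 2y = 29. With m = 5/2: 5x − 2y = −29.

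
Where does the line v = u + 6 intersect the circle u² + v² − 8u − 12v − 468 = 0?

(−14, −8) and (18, 24)

Substitute v = u + 6:
2u² − 8u − 504 = 0  ⟹  u² − 4u − 252 = 0
u = 18 or u = −14, giving (18, 24) and (−14, −8).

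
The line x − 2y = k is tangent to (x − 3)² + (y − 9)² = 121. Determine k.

The line touches the circle iff its distance from (3, 9) is 11:
|1·3 − 2·9 − k| / √5 = 11
|k − (−15)| = 11√5.

k = −15 ± 11√5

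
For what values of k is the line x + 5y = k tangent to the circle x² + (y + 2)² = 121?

k = −10 ± 11√26

Tangency holds when the distance from the centre (0, −2) to the line equals the radius 11:
|1·0 + 5·(−2) − k| / √26 = 11
|k − (−10)| = 11√26.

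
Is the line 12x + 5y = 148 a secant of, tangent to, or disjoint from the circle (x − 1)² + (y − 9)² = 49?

tangent

Substituting the line into the circle gives 169x² − 2522x + 9409 = 0.
Discriminant = (−2522)² − 4·169·(9409) = 0.
A repeated root: the line is tangent.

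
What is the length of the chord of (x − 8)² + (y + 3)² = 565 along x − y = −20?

13√2

From the line, y = x + 20. Substituting:
2x² + 30x + 28 = 0  ⟹  x² + 15x + 14 = 0
x = −1 or x = −14, giving (−1, 19) and (−14, 6).
Chord length = distance between (−1, 19) and (−14, 6) = √338 = 13√2.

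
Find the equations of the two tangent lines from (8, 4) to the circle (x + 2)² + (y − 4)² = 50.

Write the tangent as mx − y + (4 − m·(8)) = 0 and set its distance from the centre to 5√2:
[m·(−10) − (0)]² = 50(m² + 1)
m² − 1 = 0, so m = 1 or m = −1.
With m = 1: x − y = 4. With m = −1: x + y = 12.

x − y = 4 and x + y = 12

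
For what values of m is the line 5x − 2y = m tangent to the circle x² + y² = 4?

Tangency holds when the distance from the centre (0, 0) to the line equals the radius 2:
|5·0 − 2·0 − m| / √29 = 2
|m| = 2√29.

m = ±2√29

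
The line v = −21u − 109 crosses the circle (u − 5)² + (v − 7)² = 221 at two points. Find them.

(−6, 17) and (−5, −4)

Express v = −21u − 109 and substitute into the circle:
442u² + 4862u + 13260 = 0  ⟹  u² + 11u + 30 = 0
u = −5 or u = −6, giving (−5, −4) and (−6, 17).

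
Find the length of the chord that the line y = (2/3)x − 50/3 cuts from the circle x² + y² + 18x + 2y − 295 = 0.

4√13

Substitute y = (−50 + 2x)/3:
13x² − 26x − 455 = 0  ⟹  x² − 2x − 35 = 0
x = 7 or x = −5, giving (7, −12) and (−5, −20).
|(7, −12) − (−5, −20)| = √((12)² + (8)²) = 4√13.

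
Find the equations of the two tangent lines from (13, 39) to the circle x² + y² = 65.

Write the tangent as mx − y + (39 − m·(13)) = 0 and set its distance from the centre to √65:
(−13m − (−39))² = 65(m² + 1)
4m² − 39m + 56 = 0, so m = 7/4 or m = 8.
Through (13, 39) these give 7x − 4y = −65 and 8x − y = 65.

7x − 4y = −65 and 8x − y = 65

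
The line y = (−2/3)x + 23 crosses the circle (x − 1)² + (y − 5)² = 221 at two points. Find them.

(6, 19) and (12, 15)

Substitute y = (69 − 2x)/3:
13x² − 234x + 936 = 0  ⟹  x² − 18x + 72 = 0
x = 12 or x = 6, giving (12, 15) and (6, 19).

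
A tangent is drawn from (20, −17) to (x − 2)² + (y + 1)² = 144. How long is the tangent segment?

2√109

With centre O = (2, −1), |OP|² = 580 and r² = 144.
By the tangent–radius right angle, tangent length = √(|PO|² − r²) = √436 = 2√109.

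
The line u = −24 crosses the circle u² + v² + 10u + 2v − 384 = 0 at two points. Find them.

(−24, −8) and (−24, 6)

The line gives u = −24. Substituting into the circle:
v² + 2v − 48 = 0
v = 6 or v = −8, giving (−24, 6) and (−24, −8).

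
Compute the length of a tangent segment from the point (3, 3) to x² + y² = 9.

3

With centre O = (0, 0), |OP|² = 18 and r² = 9.
Power of the point: PT² = |PO|² − r² = 9, so PT = 3.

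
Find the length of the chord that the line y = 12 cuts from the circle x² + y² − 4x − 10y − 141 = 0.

Centre (2, 5), r² = 170. Perpendicular distance d from centre to line = |−7| / √1 = 7.
Chord = 2√(r² − d²) = 2·√(121) = 22.

22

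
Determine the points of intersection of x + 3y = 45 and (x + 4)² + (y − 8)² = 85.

(−6, 17) and (3, 14)

From the line, y = (45 − x)/3. Substituting:
10x² + 30x − 180 = 0  ⟹  x² + 3x − 18 = 0
x = 3 or x = −6, giving (3, 14) and (−6, 17).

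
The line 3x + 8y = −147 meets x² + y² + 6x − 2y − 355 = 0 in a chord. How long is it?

2√73

Express y = (−147 − 3x)/8 and substitute into the circle:
73x² + 1314x + 1241 = 0  ⟹  x² + 18x + 17 = 0
x = −1 or x = −17, giving (−1, −18) and (−17, −12).
|(−1, −18) − (−17, −12)| = √((16)² + (−6)²) = 2√73.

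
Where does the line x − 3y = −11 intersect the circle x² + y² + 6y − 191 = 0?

Express y = (11 + x)/3 and substitute into the circle:
10x² + 40x − 1400 = 0  ⟹  x² + 4x − 140 = 0
x = 10 or x = −14, giving (10, 7) and (−14, −1).

(−14, −1) and (10, 7)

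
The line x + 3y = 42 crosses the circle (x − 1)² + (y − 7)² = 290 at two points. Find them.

Express y = (42 − x)/3 and substitute into the circle:
10x² − 60x − 2160 = 0  ⟹  x² − 6x − 216 = 0
x = 18 or x = −12, giving (18, 8) and (−12, 18).

(−12, 18) and (18, 8)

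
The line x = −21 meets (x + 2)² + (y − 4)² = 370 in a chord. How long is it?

6

The distance from (−2, 4) to the line is 19, and r² = 370.
Half the chord is √(r² − d²) = √(9), so the full chord is 6.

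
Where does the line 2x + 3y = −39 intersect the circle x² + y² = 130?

Express y = (−39 − 2x)/3 and substitute into the circle:
13x² + 156x + 351 = 0  ⟹  x² + 12x + 27 = 0
x = −3 or x = −9, giving (−3, −11) and (−9, −7).

(−9, −7) and (−3, −11)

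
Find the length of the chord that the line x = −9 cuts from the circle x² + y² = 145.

16

The line gives x = −9. Substituting into the circle:
y² − 64 = 0
y = 8 or y = −8, giving (−9, 8) and (−9, −8).
|(−9, 8) − (−9, −8)| = √((0)² + (16)²) = 16.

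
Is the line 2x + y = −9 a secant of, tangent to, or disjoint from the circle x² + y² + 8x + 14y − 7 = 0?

Substituting the line into the circle gives 5x² + 16x − 52 = 0.
Δ = 256 − (−1040) = 1296.
Two real roots: the line is a secant.

secant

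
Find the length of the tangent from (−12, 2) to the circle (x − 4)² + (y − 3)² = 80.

√177

The centre is (4, 3) and r = 4√5. The square of the distance from P to the centre is 256 + 1 = 257.
By the tangent–radius right angle, tangent length = √(|PO|² − r²) = √177.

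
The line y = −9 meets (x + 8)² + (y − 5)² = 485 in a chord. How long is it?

34

From the line, y = −9. Substituting:
x² + 16x − 225 = 0
x = 9 or x = −25, giving (9, −9) and (−25, −9).
|(9, −9) − (−25, −9)| = √((34)² + (0)²) = 34.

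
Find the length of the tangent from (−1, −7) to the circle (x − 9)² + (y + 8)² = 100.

1

Centre (9, −8), r² = 100. |PO|² = (−10)² + (1)² = 101.
By the tangent–radius right angle, tangent length = √(|PO|² − r²) = √1 = 1.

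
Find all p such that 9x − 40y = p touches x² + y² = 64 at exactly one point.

p = −328 or p = 328

Tangency holds when the distance from the centre (0, 0) to the line equals the radius 8:
|9·0 − 40·0 − p| / √1681 = 8
|p| = 8·41, so p = 328 or p = −328.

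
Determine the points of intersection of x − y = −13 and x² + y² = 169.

(−13, 0) and (0, 13)

Substitute y = x + 13:
2x² + 26x = 0  ⟹  x² + 13x = 0
x = 0 or x = −13, giving (0, 13) and (−13, 0).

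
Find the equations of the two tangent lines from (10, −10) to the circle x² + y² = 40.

A line y − (−10) = m(x − (10)) is tangent when its distance from (0, 0) is 2√10:
(−10m − (10))² = 40(m² + 1)
3m² + 10m + 3 = 0, so m = −3 or m = −1/3.
With m = −3: 3x + y = 20. With m = −1/3: x + 3y = −20.

3x + y = 20 and x + 3y = −20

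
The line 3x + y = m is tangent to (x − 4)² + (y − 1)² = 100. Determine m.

Tangency holds when the distance from the centre (4, 1) to the line equals the radius 10:
|3·4 + 1·1 − m| / √10 = 10
|m − (13)| = 10√10.

m = 13 ± 10√10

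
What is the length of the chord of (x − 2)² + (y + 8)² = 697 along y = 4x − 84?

10√17

Express y = 4x − 84 and substitute into the circle:
17x² − 612x + 5083 = 0  ⟹  x² − 36x + 299 = 0
x = 23 or x = 13, giving (23, 8) and (13, −32).
|(23, 8) − (13, −32)| = √((10)² + (40)²) = 10√17.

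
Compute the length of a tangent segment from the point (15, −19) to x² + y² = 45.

Centre (0, 0), r² = 45. |PO|² = (15)² + (−19)² = 586.
By the tangent–radius right angle, tangent length = √(|PO|² − r²) = √541.

√541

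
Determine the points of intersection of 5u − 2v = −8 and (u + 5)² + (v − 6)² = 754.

Substitute v = (8 + 5u)/2:
29u² − 2900 = 0  ⟹  u² − 100 = 0
u = 10 or u = −10, giving (10, 29) and (−10, −21).

(−10, −21) and (10, 29)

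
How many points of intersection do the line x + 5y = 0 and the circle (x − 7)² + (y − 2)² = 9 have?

Substituting the line into the circle gives 26x² − 330x + 1100 = 0.
Discriminant = (−330)² − 4·26·(1100) = −5500 < 0.
No real roots: the line does not meet the circle.

0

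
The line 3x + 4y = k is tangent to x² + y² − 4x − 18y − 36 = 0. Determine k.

k = −13 or k = 97

For a tangent, require d(centre, line) = r = 11.
|3·2 + 4·9 − k| / √25 = 11
|k − (42)| = 11·5, so k = 97 or k = −13.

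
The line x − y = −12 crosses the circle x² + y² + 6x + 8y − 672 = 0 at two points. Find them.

Substitute y = x + 12:
2x² + 38x − 432 = 0  ⟹  x² + 19x − 216 = 0
x = 8 or x = −27, giving (8, 20) and (−27, −15).

(−27, −15) and (8, 20)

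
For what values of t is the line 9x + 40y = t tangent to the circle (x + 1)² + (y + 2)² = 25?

For a tangent, require d(centre, line) = r = 5.
|9·(−1) + 40·(−2) − t| / √1681 = 5
|t − (−89)| = 5·41, so t = 116 or t = −294.

t = −294 or t = 116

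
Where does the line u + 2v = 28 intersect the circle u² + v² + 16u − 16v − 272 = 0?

(−20, 24) and (12, 8)

Substitute v = (28 − u)/2:
5u² + 40u − 1200 = 0  ⟹  u² + 8u − 240 = 0
u = 12 or u = −20, giving (12, 8) and (−20, 24).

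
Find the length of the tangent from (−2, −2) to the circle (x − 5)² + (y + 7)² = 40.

Centre (5, −7), r² = 40. |PO|² = (−7)² + (5)² = 74.
Power of the point: PT² = |PO|² − r² = 34, so PT = √34.

√34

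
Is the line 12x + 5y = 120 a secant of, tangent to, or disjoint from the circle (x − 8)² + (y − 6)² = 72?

secant

d² = (12·8 + 5·6 − (120))²/169 = 36/169; r² = 72.
Since d² < r², the line cuts the circle twice.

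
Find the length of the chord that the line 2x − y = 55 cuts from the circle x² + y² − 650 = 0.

6√5

From the line, y = 2x − 55. Substituting:
5x² − 220x + 2375 = 0  ⟹  x² − 44x + 475 = 0
x = 25 or x = 19, giving (25, −5) and (19, −17).
Chord length = distance between (25, −5) and (19, −17) = √180 = 6√5.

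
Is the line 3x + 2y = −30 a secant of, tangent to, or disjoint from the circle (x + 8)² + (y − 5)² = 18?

disjoint

Substituting the line into the circle gives 13x² + 304x + 1784 = 0.
Discriminant = (304)² − 4·13·(1784) = −352 < 0.
No real roots: the line does not meet the circle.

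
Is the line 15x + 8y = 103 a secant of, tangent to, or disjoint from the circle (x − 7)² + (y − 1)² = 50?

Substituting the line into the circle gives 289x² − 3746x + 8961 = 0.
Discriminant = (−3746)² − 4·289·(8961) = 3673600 > 0.
Two real roots: the line is a secant.

secant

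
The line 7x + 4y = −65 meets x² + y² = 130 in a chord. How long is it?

Express y = (−65 − 7x)/4 and substitute into the circle:
65x² + 910x + 2145 = 0  ⟹  x² + 14x + 33 = 0
x = −3 or x = −11, giving (−3, −11) and (−11, 3).
Chord length = distance between (−3, −11) and (−11, 3) = √260 = 2√65.

2√65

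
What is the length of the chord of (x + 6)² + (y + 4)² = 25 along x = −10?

6

Centre (−6, −4), r² = 25. Perpendicular distance d from centre to line = |4| / √1 = 4.
Half the chord is √(r² − d²) = √(9), so the full chord is 6.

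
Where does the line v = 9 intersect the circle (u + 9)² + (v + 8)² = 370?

(−18, 9) and (0, 9)

Express v = 9 and substitute into the circle:
u² + 18u = 0
u = 0 or u = −18, giving (0, 9) and (−18, 9).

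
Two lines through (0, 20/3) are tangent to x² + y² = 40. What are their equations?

A line y − (20/3) = m(x − (0)) is tangent when its distance from (0, 0) is 2√10:
(0m − (−20/3))² = 40(m² + 1)
9m² − 1 = 0, so m = −1/3 or m = 1/3.
With m = −1/3: x + 3y = 20. With m = 1/3: x − 3y = −20.

x + 3y = 20 and x − 3y = −20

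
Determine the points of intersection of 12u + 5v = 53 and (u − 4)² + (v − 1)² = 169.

Express v = (53 − 12u)/5 and substitute into the circle:
169u² − 1352u − 1521 = 0  ⟹  u² − 8u − 9 = 0
u = 9 or u = −1, giving (9, −11) and (−1, 13).

(−1, 13) and (9, −11)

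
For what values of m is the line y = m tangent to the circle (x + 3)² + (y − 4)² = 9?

m = 1 or m = 7

The line touches the circle iff its distance from (−3, 4) is 3:
|0·(−3) + 1·4 − m| / √1 = 3
|m − (4)| = 3, so m = 7 or m = 1.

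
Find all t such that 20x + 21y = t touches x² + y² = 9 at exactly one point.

For a tangent, require d(centre, line) = r = 3.
|20·0 + 21·0 − t| / √841 = 3
|t| = 3·29, so t = 87 or t = −87.

t = −87 or t = 87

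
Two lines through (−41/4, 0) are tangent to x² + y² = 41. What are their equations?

Let a tangent through (−41/4, 0) have slope m. Its distance from (0, 0) must equal √41:
(41/4m − (0))² = 41(m² + 1)
25m² − 16 = 0, so m = −4/5 or m = 4/5.
With m = −4/5: 4x + 5y = −41. With m = 4/5: 4x − 5y = −41.

4x + 5y = −41 and 4x − 5y = −41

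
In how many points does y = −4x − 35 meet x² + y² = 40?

0

Substituting the line into the circle gives 17x² + 280x + 1185 = 0.
Δ = 78400 − 80580 = −2180.
No real roots: the line does not meet the circle.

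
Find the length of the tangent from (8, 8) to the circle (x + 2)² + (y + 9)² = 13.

2√94

With centre O = (−2, −9), |OP|² = 389 and r² = 13.
Power of the point: PT² = |PO|² − r² = 376, so PT = 2√94.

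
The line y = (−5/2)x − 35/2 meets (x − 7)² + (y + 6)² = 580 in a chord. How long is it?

8√29

From the line, y = (−35 − 5x)/2. Substituting:
29x² + 174x − 1595 = 0  ⟹  x² + 6x − 55 = 0
x = 5 or x = −11, giving (5, −30) and (−11, 10).
|(5, −30) − (−11, 10)| = √((16)² + (−40)²) = 8√29.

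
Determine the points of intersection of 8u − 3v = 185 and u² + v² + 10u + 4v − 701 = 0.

Express v = (−185 + 8u)/3 and substitute into the circle:
73u² − 2774u + 25696 = 0  ⟹  u² − 38u + 352 = 0
u = 22 or u = 16, giving (22, −3) and (16, −19).

(16, −19) and (22, −3)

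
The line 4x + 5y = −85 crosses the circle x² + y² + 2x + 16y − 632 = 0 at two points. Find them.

Express y = (−85 − 4x)/5 and substitute into the circle:
41x² + 410x − 15375 = 0  ⟹  x² + 10x − 375 = 0
x = 15 or x = −25, giving (15, −29) and (−25, 3).

(−25, 3) and (15, −29)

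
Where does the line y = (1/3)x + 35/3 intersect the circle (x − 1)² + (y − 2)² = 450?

Express y = (35 + x)/3 and substitute into the circle:
10x² + 40x − 3200 = 0  ⟹  x² + 4x − 320 = 0
x = 16 or x = −20, giving (16, 17) and (−20, 5).

(−20, 5) and (16, 17)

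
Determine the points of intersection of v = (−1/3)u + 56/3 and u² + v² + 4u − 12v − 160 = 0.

(−4, 20) and (8, 16)

Substitute v = (56 − u)/3:
10u² − 40u − 320 = 0  ⟹  u² − 4u − 32 = 0
u = 8 or u = −4, giving (8, 16) and (−4, 20).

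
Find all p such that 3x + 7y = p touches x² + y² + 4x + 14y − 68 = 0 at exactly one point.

Tangency holds when the distance from the centre (−2, −7) to the line equals the radius 11:
|3·(−2) + 7·(−7) − p| / √58 = 11
|p − (−55)| = 11√58.

p = −55 ± 11√58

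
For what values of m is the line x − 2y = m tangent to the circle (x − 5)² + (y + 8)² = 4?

For a tangent, require d(centre, line) = r = 2.
|1·5 − 2·(−8) − m| / √5 = 2
|m − (21)| = 2√5.

m = 21 ± 2√5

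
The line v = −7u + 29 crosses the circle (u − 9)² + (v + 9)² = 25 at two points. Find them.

(5, −6) and (6, −13)

Substitute v = −7u + 29:
50u² − 550u + 1500 = 0  ⟹  u² − 11u + 30 = 0
u = 6 or u = 5, giving (6, −13) and (5, −6).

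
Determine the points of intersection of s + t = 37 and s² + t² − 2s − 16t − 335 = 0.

(13, 24) and (17, 20)

Express t = −s + 37 and substitute into the circle:
2s² − 60s + 442 = 0  ⟹  s² − 30s + 221 = 0
s = 17 or s = 13, giving (17, 20) and (13, 24).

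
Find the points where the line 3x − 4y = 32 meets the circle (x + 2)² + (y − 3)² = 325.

(−8, −14) and (16, 4)

Substitute y = (−32 + 3x)/4:
25x² − 200x − 3200 = 0  ⟹  x² − 8x − 128 = 0
x = 16 or x = −8, giving (16, 4) and (−8, −14).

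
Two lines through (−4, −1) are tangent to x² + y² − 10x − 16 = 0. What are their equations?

5x − 4y = −16 and 4x + 5y = −21

A line y − (−1) = m(x − (−4)) is tangent when its distance from (5, 0) is √41:
(9m − (1))² = 41(m² + 1)
20m² − 9m − 20 = 0, so m = 5/4 or m = −4/5.
With m = 5/4: 5x − 4y = −16. With m = −4/5: 4x + 5y = −21.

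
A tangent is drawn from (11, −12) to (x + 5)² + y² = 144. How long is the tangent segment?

With centre O = (−5, 0), |OP|² = 400 and r² = 144.
By the tangent–radius right angle, tangent length = √(|PO|² − r²) = √256 = 16.

16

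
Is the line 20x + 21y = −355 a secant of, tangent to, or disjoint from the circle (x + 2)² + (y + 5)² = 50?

Centre (−2, −5), r² = 50. Distance² from centre to line = (210)²/841 = 44100/841.
Since d² > r², the line lies outside the circle.

disjoint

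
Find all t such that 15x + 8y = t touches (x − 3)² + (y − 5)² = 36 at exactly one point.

t = −17 or t = 187

For a tangent, require d(centre, line) = r = 6.
|15·3 + 8·5 − t| / √289 = 6
|t − (85)| = 6·17, so t = 187 or t = −17.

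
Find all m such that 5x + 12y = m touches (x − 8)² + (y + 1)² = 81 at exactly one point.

m = −89 or m = 145

The line touches the circle iff its distance from (8, −1) is 9:
|5·8 + 12·(−1) − m| / √169 = 9
|m − (28)| = 9·13, so m = 145 or m = −89.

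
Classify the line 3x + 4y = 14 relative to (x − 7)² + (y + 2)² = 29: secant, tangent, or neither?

secant

d² = (3·7 + 4·(−2) − (14))²/25 = 1/25; r² = 29.
Since d² < r², the line cuts the circle twice.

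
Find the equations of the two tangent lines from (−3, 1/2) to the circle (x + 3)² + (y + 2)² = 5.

x − 2y = −4 and x + 2y = −2

A line y − (1/2) = m(x − (−3)) is tangent when its distance from (−3, −2) is √5:
[m·(0) − (−5/2)]² = 5(m² + 1)
4m² − 1 = 0, so m = 1/2 or m = −1/2.
Through (−3, 1/2) these give x − 2y = −4 and x + 2y = −2.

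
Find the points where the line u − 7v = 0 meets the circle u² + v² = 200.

(−14, −2) and (14, 2)

From the line, v = (u)/7. Substituting:
50u² − 9800 = 0  ⟹  u² − 196 = 0
u = 14 or u = −14, giving (14, 2) and (−14, −2).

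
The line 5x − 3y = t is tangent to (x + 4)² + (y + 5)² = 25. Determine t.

t = −5 ± 5√34

For a tangent, require d(centre, line) = r = 5.
|5·(−4) − 3·(−5) − t| / √34 = 5
|t − (−5)| = 5√34.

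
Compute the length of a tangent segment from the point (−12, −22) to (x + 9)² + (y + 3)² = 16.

√354

With centre O = (−9, −3), |OP|² = 370 and r² = 16.
The tangent meets the radius at right angles, so tangent² = |PO|² − r² = 370 − 16 = 354.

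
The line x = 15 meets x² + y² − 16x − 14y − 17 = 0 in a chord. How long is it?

18

The line gives x = 15. Substituting into the circle:
y² − 14y − 32 = 0
y = 16 or y = −2, giving (15, 16) and (15, −2).
|(15, 16) − (15, −2)| = √((0)² + (18)²) = 18.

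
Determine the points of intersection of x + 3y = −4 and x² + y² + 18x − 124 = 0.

Express y = (−4 − x)/3 and substitute into the circle:
10x² + 170x − 1100 = 0  ⟹  x² + 17x − 110 = 0
x = 5 or x = −22, giving (5, −3) and (−22, 6).

(−22, 6) and (5, −3)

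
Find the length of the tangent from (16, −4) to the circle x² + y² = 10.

√262

With centre O = (0, 0), |OP|² = 272 and r² = 10.
The tangent meets the radius at right angles, so tangent² = |PO|² − r² = 272 − 10 = 262.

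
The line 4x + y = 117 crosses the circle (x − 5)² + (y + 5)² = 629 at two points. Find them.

(28, 5) and (30, −3)

From the line, y = −4x + 117. Substituting:
17x² − 986x + 14280 = 0  ⟹  x² − 58x + 840 = 0
x = 30 or x = 28, giving (30, −3) and (28, 5).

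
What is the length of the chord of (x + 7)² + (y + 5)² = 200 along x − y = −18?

12√2

The distance from (−7, −5) to the line is 16/√2, and r² = 200.
Chord = 2√(r² − d²) = 2·√(72) = 12√2.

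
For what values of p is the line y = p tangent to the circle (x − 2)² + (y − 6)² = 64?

p = −2 or p = 14

Tangency holds when the distance from the centre (2, 6) to the line equals the radius 8:
|0·2 + 1·6 − p| / √1 = 8
|p − (6)| = 8, so p = 14 or p = −2.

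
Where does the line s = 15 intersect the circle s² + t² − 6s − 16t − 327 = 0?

(15, −8) and (15, 24)

The line gives s = 15. Substituting into the circle:
t² − 16t − 192 = 0
t = 24 or t = −8, giving (15, 24) and (15, −8).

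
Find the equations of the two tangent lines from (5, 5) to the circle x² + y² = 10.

3x − y = 10 and x − 3y = −10

Write the tangent as mx − y + (5 − m·(5)) = 0 and set its distance from the centre to √10:
(−5m − (−5))² = 10(m² + 1)
3m² − 10m + 3 = 0, so m = 3 or m = 1/3.
Through (5, 5) these give 3x − y = 10 and x − 3y = −10.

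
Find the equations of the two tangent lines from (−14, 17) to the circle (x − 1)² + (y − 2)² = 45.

x + 2y = 20 and 2x + y = −11

Write the tangent as mx − y + (17 − m·(−14)) = 0 and set its distance from the centre to 3√5:
(15m − (−15))² = 45(m² + 1)
2m² + 5m + 2 = 0, so m = −1/2 or m = −2.
Through (−14, 17) these give x + 2y = 20 and 2x + y = −11.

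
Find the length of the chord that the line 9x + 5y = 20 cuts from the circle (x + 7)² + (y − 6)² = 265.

Substitute y = (20 − 9x)/5:
106x² + 530x − 5300 = 0  ⟹  x² + 5x − 50 = 0
x = 5 or x = −10, giving (5, −5) and (−10, 22).
Chord length = distance between (5, −5) and (−10, 22) = √954 = 3√106.

3√106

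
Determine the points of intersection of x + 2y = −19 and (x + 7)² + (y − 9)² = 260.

(−21, 1) and (−5, −7)

Substitute y = (−19 − x)/2:
5x² + 130x + 525 = 0  ⟹  x² + 26x + 105 = 0
x = −5 or x = −21, giving (−5, −7) and (−21, 1).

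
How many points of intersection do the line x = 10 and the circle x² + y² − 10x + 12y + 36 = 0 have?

d² = (1·5 + 0·(−6) − (10))² = 25; r² = 25.
Since d² = r², the line is tangent.

1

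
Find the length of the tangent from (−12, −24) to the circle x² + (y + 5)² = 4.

√501

With centre O = (0, −5), |OP|² = 505 and r² = 4.
Power of the point: PT² = |PO|² − r² = 501, so PT = √501.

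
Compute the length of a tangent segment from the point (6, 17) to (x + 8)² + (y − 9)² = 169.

√91

Centre (−8, 9), r² = 169. |PO|² = (14)² + (8)² = 260.
Power of the point: PT² = |PO|² − r² = 91, so PT = √91.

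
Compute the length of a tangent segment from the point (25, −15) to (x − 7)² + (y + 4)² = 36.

With centre O = (7, −4), |OP|² = 445 and r² = 36.
The tangent meets the radius at right angles, so tangent² = |PO|² − r² = 445 − 36 = 409.

√409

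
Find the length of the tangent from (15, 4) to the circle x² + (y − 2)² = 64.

Centre (0, 2), r² = 64. |PO|² = (15)² + (2)² = 229.
Power of the point: PT² = |PO|² − r² = 165, so PT = √165.

√165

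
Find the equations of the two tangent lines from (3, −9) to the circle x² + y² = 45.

x + 2y = −15 and 2x − y = 15

Let a tangent through (3, −9) have slope m. Its distance from (0, 0) must equal 3√5:
(−3m − (9))² = 45(m² + 1)
2m² − 3m − 2 = 0, so m = −1/2 or m = 2.
With m = −1/2: x + 2y = −15. With m = 2: 2x − y = 15.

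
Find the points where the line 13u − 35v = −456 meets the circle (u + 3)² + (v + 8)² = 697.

Substitute v = (456 + 13u)/35:
1394u² + 26486u − 301104 = 0  ⟹  u² + 19u − 216 = 0
u = 8 or u = −27, giving (8, 16) and (−27, 3).

(−27, 3) and (8, 16)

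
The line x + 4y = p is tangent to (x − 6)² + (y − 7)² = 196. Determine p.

p = 34 ± 14√17

The line touches the circle iff its distance from (6, 7) is 14:
|1·6 + 4·7 − p| / √17 = 14
|p − (34)| = 14√17.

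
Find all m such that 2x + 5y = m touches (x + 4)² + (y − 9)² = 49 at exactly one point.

m = 37 ± 7√29

The line touches the circle iff its distance from (−4, 9) is 7:
|2·(−4) + 5·9 − m| / √29 = 7
|m − (37)| = 7√29.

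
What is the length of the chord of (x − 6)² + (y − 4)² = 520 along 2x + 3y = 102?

Centre (6, 4), r² = 520. Perpendicular distance d from centre to line = |−78| / √13 = 78/√13.
Chord = 2√(r² − d²) = 2·√(52) = 4√13.

4√13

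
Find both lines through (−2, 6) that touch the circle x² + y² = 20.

A line y − (6) = m(x − (−2)) is tangent when its distance from (0, 0) is 2√5:
[m·(2) − (−6)]² = 20(m² + 1)
2m² − 3m − 2 = 0, so m = −1/2 or m = 2.
With m = −1/2: x + 2y = 10. With m = 2: 2x − y = −10.

x + 2y = 10 and 2x − y = −10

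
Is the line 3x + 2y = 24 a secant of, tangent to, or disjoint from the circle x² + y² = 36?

Substituting the line into the circle gives 13x² − 144x + 432 = 0.
Δ = 20736 − 22464 = −1728.
No real roots: the line does not meet the circle.

disjoint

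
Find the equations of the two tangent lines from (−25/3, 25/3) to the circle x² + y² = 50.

7x + y = −50 and x + 7y = 50

A line y − (25/3) = m(x − (−25/3)) is tangent when its distance from (0, 0) is 5√2:
[m·(25/3) − (−25/3)]² = 50(m² + 1)
7m² + 50m + 7 = 0, so m = −7 or m = −1/7.
With m = −7: 7x + y = −50. With m = −1/7: x + 7y = 50.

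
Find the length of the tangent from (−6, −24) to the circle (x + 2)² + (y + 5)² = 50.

√327

Centre (−2, −5), r² = 50. |PO|² = (−4)² + (−19)² = 377.
Power of the point: PT² = |PO|² − r² = 327, so PT = √327.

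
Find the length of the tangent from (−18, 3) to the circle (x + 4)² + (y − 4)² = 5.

8√3

Centre (−4, 4), r² = 5. |PO|² = (−14)² + (−1)² = 197.
By the tangent–radius right angle, tangent length = √(|PO|² − r²) = √192 = 8√3.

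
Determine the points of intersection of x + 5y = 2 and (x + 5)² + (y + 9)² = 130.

(−8, 2) and (2, 0)

Substitute y = (2 − x)/5:
26x² + 156x − 416 = 0  ⟹  x² + 6x − 16 = 0
x = 2 or x = −8, giving (2, 0) and (−8, 2).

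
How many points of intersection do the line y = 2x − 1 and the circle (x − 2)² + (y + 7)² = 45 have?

Substituting the line into the circle gives 5x² + 20x − 5 = 0.
Δ = 400 − (−100) = 500.
Two real roots: the line is a secant.

2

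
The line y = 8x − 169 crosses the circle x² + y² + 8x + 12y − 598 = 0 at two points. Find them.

(19, −17) and (21, −1)

Substitute y = 8x − 169:
65x² − 2600x + 25935 = 0  ⟹  x² − 40x + 399 = 0
x = 21 or x = 19, giving (21, −1) and (19, −17).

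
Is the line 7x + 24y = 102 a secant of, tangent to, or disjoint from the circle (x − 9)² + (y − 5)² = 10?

disjoint

Substituting the line into the circle gives 625x² − 10116x + 41220 = 0.
Discriminant = (−10116)² − 4·625·(41220) = −716544 < 0.
No real roots: the line does not meet the circle.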